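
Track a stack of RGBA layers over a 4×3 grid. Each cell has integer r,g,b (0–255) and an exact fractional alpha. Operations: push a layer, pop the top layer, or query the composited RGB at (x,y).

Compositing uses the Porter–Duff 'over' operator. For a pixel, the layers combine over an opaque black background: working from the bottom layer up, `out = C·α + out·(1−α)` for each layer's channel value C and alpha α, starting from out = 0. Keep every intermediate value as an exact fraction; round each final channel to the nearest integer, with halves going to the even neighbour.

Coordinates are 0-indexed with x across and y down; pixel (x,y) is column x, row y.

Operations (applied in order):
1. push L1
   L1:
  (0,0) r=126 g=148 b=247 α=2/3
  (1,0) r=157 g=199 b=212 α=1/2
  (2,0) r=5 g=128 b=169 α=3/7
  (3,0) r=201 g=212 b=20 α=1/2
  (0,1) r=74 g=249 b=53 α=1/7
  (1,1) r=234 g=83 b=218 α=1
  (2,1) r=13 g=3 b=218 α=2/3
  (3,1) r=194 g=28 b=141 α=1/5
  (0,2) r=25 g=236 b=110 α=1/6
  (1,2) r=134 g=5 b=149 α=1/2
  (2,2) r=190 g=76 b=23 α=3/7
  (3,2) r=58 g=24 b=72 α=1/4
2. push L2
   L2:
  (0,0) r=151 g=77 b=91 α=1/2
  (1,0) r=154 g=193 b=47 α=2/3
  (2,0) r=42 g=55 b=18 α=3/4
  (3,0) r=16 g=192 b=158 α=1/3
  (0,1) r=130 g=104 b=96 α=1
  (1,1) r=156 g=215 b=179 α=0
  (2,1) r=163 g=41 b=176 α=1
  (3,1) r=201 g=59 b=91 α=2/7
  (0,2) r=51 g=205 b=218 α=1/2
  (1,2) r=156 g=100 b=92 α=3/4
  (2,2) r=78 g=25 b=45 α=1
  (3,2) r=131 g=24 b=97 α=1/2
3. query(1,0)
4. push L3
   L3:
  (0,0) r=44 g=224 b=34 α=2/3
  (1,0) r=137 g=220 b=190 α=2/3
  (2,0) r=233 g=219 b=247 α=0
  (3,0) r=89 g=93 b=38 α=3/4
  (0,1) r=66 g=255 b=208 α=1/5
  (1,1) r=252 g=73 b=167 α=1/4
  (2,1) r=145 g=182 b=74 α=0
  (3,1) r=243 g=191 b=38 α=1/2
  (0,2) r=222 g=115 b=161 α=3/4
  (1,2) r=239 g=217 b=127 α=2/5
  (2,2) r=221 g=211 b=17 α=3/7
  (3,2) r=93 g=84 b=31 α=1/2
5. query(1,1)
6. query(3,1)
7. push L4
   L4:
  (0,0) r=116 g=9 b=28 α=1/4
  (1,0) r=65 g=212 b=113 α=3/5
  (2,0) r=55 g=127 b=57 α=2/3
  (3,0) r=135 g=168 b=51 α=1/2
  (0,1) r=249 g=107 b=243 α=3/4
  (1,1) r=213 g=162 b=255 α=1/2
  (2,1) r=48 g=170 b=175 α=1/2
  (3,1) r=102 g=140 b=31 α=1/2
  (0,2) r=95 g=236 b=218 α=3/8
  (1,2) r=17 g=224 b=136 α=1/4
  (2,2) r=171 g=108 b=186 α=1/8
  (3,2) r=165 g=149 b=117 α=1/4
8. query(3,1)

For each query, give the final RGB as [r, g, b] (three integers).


at x=1,y=0 over L1,L2:
+L1 (α=1/2) → [157/2, 199/2, 106]
+L2 (α=2/3) → [773/6, 971/6, 200/3]
rounded: [129, 162, 67]

at x=1,y=1 over L1,L2,L3:
+L1 (α=1) → [234, 83, 218]
+L2 (α=0) → [234, 83, 218]
+L3 (α=1/4) → [477/2, 161/2, 821/4]
= [238, 80, 205]

(3,1) stack=L1,L2,L3; from [0,0,0]:
+L1 (α=1/5) → [194/5, 28/5, 141/5]
+L2 (α=2/7) → [596/7, 146/7, 323/7]
+L3 (α=1/2) → [2297/14, 1483/14, 589/14]
= [164, 106, 42]

(3,1) stack=L1,L2,L3,L4; from [0,0,0]:
+L1 (α=1/5) → [194/5, 28/5, 141/5]
+L2 (α=2/7) → [596/7, 146/7, 323/7]
+L3 (α=1/2) → [2297/14, 1483/14, 589/14]
+L4 (α=1/2) → [3725/28, 3443/28, 1023/28]
rounded: [133, 123, 37]


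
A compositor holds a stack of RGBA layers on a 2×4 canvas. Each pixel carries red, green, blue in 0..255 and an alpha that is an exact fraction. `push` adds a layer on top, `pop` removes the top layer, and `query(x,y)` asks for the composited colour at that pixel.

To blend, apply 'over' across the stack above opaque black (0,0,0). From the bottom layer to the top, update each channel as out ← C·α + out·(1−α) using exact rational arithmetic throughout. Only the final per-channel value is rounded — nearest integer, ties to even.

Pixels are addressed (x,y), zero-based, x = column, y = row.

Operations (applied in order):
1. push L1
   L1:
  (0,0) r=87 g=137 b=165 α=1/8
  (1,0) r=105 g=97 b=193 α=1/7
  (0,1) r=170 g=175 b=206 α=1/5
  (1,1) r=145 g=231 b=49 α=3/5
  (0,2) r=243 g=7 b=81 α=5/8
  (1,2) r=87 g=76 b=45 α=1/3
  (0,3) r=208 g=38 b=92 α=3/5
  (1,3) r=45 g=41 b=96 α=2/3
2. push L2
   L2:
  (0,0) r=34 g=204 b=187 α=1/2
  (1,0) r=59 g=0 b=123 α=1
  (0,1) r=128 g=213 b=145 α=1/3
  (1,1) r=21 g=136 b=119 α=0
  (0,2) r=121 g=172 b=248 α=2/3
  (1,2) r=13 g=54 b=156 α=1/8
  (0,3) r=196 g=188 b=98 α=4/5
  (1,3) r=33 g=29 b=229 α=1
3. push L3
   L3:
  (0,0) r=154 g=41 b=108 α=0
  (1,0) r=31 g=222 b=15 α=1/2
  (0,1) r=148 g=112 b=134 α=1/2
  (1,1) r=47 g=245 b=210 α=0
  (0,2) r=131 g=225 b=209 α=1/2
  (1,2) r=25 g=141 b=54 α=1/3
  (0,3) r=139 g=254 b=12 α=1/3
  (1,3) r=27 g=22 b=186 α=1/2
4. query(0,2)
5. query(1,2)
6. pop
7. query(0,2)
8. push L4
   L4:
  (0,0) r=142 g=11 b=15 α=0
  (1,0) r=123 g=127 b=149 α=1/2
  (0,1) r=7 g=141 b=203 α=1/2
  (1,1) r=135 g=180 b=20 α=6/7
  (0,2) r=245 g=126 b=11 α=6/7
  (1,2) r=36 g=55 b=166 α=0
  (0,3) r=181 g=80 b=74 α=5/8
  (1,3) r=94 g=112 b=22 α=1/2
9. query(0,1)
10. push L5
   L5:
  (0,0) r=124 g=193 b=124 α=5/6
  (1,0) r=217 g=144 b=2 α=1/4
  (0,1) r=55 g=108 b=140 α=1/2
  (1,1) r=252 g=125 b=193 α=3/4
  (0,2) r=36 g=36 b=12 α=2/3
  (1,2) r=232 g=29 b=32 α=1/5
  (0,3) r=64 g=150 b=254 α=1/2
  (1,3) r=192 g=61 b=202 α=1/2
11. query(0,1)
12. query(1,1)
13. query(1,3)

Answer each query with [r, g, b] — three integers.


at x=0,y=2 over L1,L2,L3:
L1 α=5/8: [1215/8, 35/8, 405/8]
L2 α=2/3: [3151/24, 929/8, 4373/24]
L3 α=1/2: [6295/48, 2729/16, 9389/48]
rounded: [131, 171, 196]

query (1,2) [L1,L2,L3] — begin 0,0,0
after L1 α=1/3: [29, 76/3, 15]
after L2 α=1/8: [27, 347/12, 261/8]
after L3 α=1/3: [79/3, 1193/18, 159/4]
→ [26, 66, 40]

(0,2) stack=L1,L2; from [0,0,0]:
after L1 α=5/8: [1215/8, 35/8, 405/8]
after L2 α=2/3: [3151/24, 929/8, 4373/24]
rounded: [131, 116, 182]

(0,1) stack=L1,L2,L4; from [0,0,0]:
after L1 α=1/5: [34, 35, 206/5]
after L2 α=1/3: [196/3, 283/3, 379/5]
after L4 α=1/2: [217/6, 353/3, 697/5]
→ [36, 118, 139]

query (0,1) [L1,L2,L4,L5] — begin 0,0,0
after L1 α=1/5: [34, 35, 206/5]
after L2 α=1/3: [196/3, 283/3, 379/5]
after L4 α=1/2: [217/6, 353/3, 697/5]
after L5 α=1/2: [547/12, 677/6, 1397/10]
= [46, 113, 140]

query (1,1) [L1,L2,L4,L5] — begin 0,0,0
L1 α=3/5: [87, 693/5, 147/5]
L2 α=0: [87, 693/5, 147/5]
L4 α=6/7: [897/7, 6093/35, 747/35]
L5 α=3/4: [6189/28, 9609/70, 5253/35]
rounded: [221, 137, 150]

at x=1,y=3 over L1,L2,L4,L5:
after L1 α=2/3: [30, 82/3, 64]
after L2 α=1: [33, 29, 229]
after L4 α=1/2: [127/2, 141/2, 251/2]
after L5 α=1/2: [511/4, 263/4, 655/4]
rounded: [128, 66, 164]


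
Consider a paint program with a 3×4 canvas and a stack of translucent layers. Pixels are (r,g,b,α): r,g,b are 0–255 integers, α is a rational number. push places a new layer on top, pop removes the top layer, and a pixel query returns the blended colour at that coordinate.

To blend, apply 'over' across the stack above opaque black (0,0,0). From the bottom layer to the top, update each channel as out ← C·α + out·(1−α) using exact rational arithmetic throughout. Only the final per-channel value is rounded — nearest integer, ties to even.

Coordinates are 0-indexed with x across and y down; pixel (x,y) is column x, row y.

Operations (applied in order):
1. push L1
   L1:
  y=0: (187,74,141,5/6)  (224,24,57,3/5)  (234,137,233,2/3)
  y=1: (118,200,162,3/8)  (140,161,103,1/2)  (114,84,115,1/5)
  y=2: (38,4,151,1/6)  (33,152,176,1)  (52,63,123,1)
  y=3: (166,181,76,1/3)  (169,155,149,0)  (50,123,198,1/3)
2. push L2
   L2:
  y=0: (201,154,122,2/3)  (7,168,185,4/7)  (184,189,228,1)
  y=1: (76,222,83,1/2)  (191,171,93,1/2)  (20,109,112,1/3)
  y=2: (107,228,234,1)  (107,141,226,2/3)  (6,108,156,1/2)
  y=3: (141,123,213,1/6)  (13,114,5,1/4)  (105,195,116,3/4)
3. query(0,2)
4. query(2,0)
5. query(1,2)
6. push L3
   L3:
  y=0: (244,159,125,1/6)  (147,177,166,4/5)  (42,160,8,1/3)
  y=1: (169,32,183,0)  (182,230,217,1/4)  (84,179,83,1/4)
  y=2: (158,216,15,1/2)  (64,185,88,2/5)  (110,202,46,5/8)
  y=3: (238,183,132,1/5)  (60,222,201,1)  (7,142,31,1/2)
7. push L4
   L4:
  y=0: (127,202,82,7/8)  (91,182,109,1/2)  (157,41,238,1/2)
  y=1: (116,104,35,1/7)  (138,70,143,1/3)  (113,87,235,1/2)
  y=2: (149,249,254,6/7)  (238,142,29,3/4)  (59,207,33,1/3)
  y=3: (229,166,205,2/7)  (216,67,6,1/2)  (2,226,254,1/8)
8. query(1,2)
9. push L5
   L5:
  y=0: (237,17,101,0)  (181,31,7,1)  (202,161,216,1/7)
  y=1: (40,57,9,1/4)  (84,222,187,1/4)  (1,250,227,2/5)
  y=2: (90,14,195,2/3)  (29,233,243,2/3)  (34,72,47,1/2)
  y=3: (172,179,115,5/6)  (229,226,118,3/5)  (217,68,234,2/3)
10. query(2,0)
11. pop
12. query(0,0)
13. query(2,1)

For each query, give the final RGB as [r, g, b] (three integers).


query (0,2) [L1,L2] — begin 0,0,0
after L1 α=1/6: [19/3, 2/3, 151/6]
after L2 α=1: [107, 228, 234]
= [107, 228, 234]

at x=2,y=0 over L1,L2:
L1 α=2/3: [156, 274/3, 466/3]
L2 α=1: [184, 189, 228]
→ [184, 189, 228]

query (1,2) [L1,L2] — begin 0,0,0
+L1 (α=1) → [33, 152, 176]
+L2 (α=2/3) → [247/3, 434/3, 628/3]
rounded: [82, 145, 209]

query (1,2) [L1,L2,L3,L4] — begin 0,0,0
+L1 (α=1) → [33, 152, 176]
+L2 (α=2/3) → [247/3, 434/3, 628/3]
+L3 (α=2/5) → [75, 804/5, 804/5]
+L4 (α=3/4) → [789/4, 1467/10, 1239/20]
= [197, 147, 62]

at x=2,y=0 over L1,L2,L3,L4,L5:
L1 α=2/3: [156, 274/3, 466/3]
L2 α=1: [184, 189, 228]
L3 α=1/3: [410/3, 538/3, 464/3]
L4 α=1/2: [881/6, 661/6, 589/3]
L5 α=1/7: [1083/7, 822/7, 1394/7]
= [155, 117, 199]

query (0,0) [L1,L2,L3,L4] — begin 0,0,0
L1 α=5/6: [935/6, 185/3, 235/2]
L2 α=2/3: [3347/18, 1109/9, 241/2]
L3 α=1/6: [21127/108, 3488/27, 485/4]
L4 α=7/8: [117139/864, 20833/108, 2781/32]
rounded: [136, 193, 87]

query (2,1) [L1,L2,L3,L4] — begin 0,0,0
+L1 (α=1/5) → [114/5, 84/5, 23]
+L2 (α=1/3) → [328/15, 713/15, 158/3]
+L3 (α=1/4) → [187/5, 402/5, 241/4]
+L4 (α=1/2) → [376/5, 837/10, 1181/8]
→ [75, 84, 148]


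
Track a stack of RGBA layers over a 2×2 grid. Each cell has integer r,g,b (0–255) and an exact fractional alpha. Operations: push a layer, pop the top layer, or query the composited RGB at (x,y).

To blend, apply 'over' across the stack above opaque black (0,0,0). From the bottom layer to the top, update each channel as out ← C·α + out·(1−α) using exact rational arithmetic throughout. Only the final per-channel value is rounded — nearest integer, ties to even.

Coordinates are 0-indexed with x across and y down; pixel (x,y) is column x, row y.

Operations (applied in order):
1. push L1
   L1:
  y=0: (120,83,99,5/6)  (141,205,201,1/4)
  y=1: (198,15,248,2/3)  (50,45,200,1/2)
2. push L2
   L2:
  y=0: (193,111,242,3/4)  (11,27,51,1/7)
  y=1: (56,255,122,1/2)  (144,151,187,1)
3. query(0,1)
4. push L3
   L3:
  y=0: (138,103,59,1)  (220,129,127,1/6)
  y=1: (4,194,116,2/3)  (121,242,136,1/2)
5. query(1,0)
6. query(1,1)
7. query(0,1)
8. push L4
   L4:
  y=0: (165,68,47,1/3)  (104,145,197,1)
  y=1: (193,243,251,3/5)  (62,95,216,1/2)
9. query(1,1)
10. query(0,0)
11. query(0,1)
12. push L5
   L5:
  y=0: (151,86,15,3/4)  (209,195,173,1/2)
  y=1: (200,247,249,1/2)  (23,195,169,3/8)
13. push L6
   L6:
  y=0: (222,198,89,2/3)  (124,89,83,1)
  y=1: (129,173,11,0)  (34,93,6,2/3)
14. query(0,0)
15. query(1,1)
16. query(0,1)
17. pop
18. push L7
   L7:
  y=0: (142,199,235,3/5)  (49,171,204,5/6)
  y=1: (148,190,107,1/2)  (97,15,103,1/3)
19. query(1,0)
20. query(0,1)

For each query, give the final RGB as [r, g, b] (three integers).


(0,1) stack=L1,L2; from [0,0,0]:
after L1 α=2/3: [132, 10, 496/3]
after L2 α=1/2: [94, 265/2, 431/3]
→ [94, 132, 144]

at x=1,y=0 over L1,L2,L3:
L1 α=1/4: [141/4, 205/4, 201/4]
L2 α=1/7: [445/14, 669/14, 705/14]
L3 α=1/6: [5305/84, 1717/28, 5303/84]
= [63, 61, 63]

(1,1) stack=L1,L2,L3; from [0,0,0]:
L1 α=1/2: [25, 45/2, 100]
L2 α=1: [144, 151, 187]
L3 α=1/2: [265/2, 393/2, 323/2]
→ [132, 196, 162]

(0,1) stack=L1,L2,L3; from [0,0,0]:
after L1 α=2/3: [132, 10, 496/3]
after L2 α=1/2: [94, 265/2, 431/3]
after L3 α=2/3: [34, 347/2, 1127/9]
= [34, 174, 125]

query (1,1) [L1,L2,L3,L4] — begin 0,0,0
L1 α=1/2: [25, 45/2, 100]
L2 α=1: [144, 151, 187]
L3 α=1/2: [265/2, 393/2, 323/2]
L4 α=1/2: [389/4, 583/4, 755/4]
rounded: [97, 146, 189]

query (0,0) [L1,L2,L3,L4] — begin 0,0,0
L1 α=5/6: [100, 415/6, 165/2]
L2 α=3/4: [679/4, 2413/24, 1617/8]
L3 α=1: [138, 103, 59]
L4 α=1/3: [147, 274/3, 55]
= [147, 91, 55]

at x=0,y=1 over L1,L2,L3,L4:
after L1 α=2/3: [132, 10, 496/3]
after L2 α=1/2: [94, 265/2, 431/3]
after L3 α=2/3: [34, 347/2, 1127/9]
after L4 α=3/5: [647/5, 1076/5, 9031/45]
= [129, 215, 201]

(0,0) stack=L1,L2,L3,L4,L5,L6; from [0,0,0]:
after L1 α=5/6: [100, 415/6, 165/2]
after L2 α=3/4: [679/4, 2413/24, 1617/8]
after L3 α=1: [138, 103, 59]
after L4 α=1/3: [147, 274/3, 55]
after L5 α=3/4: [150, 262/3, 25]
after L6 α=2/3: [198, 1450/9, 203/3]
= [198, 161, 68]

(1,1) stack=L1,L2,L3,L4,L5,L6; from [0,0,0]:
L1 α=1/2: [25, 45/2, 100]
L2 α=1: [144, 151, 187]
L3 α=1/2: [265/2, 393/2, 323/2]
L4 α=1/2: [389/4, 583/4, 755/4]
L5 α=3/8: [2221/32, 5255/32, 5803/32]
L6 α=2/3: [4397/96, 11207/96, 6187/96]
= [46, 117, 64]

(0,1) stack=L1,L2,L3,L4,L5,L6; from [0,0,0]:
+L1 (α=2/3) → [132, 10, 496/3]
+L2 (α=1/2) → [94, 265/2, 431/3]
+L3 (α=2/3) → [34, 347/2, 1127/9]
+L4 (α=3/5) → [647/5, 1076/5, 9031/45]
+L5 (α=1/2) → [1647/10, 2311/10, 10118/45]
+L6 (α=0) → [1647/10, 2311/10, 10118/45]
rounded: [165, 231, 225]

query (1,0) [L1,L2,L3,L4,L5,L7] — begin 0,0,0
+L1 (α=1/4) → [141/4, 205/4, 201/4]
+L2 (α=1/7) → [445/14, 669/14, 705/14]
+L3 (α=1/6) → [5305/84, 1717/28, 5303/84]
+L4 (α=1) → [104, 145, 197]
+L5 (α=1/2) → [313/2, 170, 185]
+L7 (α=5/6) → [803/12, 1025/6, 1205/6]
rounded: [67, 171, 201]

query (0,1) [L1,L2,L3,L4,L5,L7] — begin 0,0,0
L1 α=2/3: [132, 10, 496/3]
L2 α=1/2: [94, 265/2, 431/3]
L3 α=2/3: [34, 347/2, 1127/9]
L4 α=3/5: [647/5, 1076/5, 9031/45]
L5 α=1/2: [1647/10, 2311/10, 10118/45]
L7 α=1/2: [3127/20, 4211/20, 14933/90]
→ [156, 211, 166]


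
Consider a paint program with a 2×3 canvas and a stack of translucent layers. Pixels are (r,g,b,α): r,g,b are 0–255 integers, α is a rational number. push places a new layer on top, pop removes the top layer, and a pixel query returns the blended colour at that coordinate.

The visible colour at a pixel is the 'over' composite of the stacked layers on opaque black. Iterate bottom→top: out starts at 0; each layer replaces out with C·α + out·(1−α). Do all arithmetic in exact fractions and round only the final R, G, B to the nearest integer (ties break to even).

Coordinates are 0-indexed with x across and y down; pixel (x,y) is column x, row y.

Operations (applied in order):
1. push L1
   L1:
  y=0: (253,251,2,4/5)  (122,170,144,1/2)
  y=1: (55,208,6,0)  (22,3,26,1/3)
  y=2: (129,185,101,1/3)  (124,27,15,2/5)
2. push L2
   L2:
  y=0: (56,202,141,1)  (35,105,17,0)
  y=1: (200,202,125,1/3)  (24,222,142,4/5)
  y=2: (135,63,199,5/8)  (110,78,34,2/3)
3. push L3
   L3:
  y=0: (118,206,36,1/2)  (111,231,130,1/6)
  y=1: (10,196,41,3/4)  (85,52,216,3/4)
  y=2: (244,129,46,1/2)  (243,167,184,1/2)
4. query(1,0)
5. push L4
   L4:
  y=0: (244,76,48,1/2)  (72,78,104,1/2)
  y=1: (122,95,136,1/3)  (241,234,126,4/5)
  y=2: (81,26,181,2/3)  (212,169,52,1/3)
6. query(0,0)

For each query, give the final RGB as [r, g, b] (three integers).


(1,0) stack=L1,L2,L3; from [0,0,0]:
+L1 (α=1/2) → [61, 85, 72]
+L2 (α=0) → [61, 85, 72]
+L3 (α=1/6) → [208/3, 328/3, 245/3]
rounded: [69, 109, 82]

query (0,0) [L1,L2,L3,L4] — begin 0,0,0
after L1 α=4/5: [1012/5, 1004/5, 8/5]
after L2 α=1: [56, 202, 141]
after L3 α=1/2: [87, 204, 177/2]
after L4 α=1/2: [331/2, 140, 273/4]
= [166, 140, 68]


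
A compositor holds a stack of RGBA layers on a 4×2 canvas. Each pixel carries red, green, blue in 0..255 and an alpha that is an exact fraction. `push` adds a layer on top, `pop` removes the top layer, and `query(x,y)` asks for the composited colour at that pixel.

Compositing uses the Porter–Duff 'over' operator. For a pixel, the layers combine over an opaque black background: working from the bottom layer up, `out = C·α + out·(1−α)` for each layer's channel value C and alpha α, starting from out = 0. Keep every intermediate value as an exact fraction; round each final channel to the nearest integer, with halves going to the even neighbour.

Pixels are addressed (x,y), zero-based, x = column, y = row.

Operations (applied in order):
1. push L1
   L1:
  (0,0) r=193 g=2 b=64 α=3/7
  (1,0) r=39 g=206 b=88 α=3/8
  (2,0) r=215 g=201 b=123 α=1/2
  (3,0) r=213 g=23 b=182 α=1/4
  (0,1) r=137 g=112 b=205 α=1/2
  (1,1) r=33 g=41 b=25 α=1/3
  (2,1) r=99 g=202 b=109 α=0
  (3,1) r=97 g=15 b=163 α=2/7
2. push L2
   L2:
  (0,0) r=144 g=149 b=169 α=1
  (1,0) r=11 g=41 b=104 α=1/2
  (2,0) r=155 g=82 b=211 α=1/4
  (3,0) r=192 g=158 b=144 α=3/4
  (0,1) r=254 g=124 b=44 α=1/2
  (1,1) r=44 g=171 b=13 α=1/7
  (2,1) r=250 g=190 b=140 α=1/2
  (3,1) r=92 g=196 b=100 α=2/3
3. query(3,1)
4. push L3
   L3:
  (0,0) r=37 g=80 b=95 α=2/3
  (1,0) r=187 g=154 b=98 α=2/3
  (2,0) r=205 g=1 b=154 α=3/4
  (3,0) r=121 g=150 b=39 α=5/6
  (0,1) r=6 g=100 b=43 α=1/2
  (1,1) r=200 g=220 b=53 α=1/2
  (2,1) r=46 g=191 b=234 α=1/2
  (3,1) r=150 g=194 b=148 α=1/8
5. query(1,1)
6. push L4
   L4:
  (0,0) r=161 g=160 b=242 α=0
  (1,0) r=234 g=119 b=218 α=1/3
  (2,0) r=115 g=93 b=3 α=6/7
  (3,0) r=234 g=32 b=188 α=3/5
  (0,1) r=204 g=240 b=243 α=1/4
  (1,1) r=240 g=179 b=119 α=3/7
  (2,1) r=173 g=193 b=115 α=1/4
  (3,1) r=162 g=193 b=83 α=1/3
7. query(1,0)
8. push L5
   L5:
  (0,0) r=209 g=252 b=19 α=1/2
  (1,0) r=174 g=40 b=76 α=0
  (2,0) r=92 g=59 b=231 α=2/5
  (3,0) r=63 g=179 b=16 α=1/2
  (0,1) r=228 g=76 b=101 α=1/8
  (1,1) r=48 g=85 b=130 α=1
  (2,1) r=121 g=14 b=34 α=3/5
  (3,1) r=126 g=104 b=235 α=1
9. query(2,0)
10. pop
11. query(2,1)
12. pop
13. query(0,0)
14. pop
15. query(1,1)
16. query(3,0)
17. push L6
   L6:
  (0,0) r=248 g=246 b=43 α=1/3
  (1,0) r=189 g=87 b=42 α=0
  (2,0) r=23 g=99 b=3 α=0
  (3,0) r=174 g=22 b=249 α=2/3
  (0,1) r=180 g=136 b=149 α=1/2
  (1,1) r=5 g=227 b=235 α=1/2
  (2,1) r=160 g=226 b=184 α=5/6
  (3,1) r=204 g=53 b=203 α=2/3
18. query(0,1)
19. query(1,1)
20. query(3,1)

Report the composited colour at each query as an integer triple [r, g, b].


query (3,1) [L1,L2] — begin 0,0,0
L1 α=2/7: [194/7, 30/7, 326/7]
L2 α=2/3: [494/7, 2774/21, 1726/21]
→ [71, 132, 82]

at x=1,y=1 over L1,L2,L3:
L1 α=1/3: [11, 41/3, 25/3]
L2 α=1/7: [110/7, 253/7, 9]
L3 α=1/2: [755/7, 1793/14, 31]
→ [108, 128, 31]

at x=1,y=0 over L1,L2,L3,L4:
after L1 α=3/8: [117/8, 309/4, 33]
after L2 α=1/2: [205/16, 473/8, 137/2]
after L3 α=2/3: [2063/16, 979/8, 529/6]
after L4 α=1/3: [3935/24, 485/4, 1183/9]
rounded: [164, 121, 131]

query (2,0) [L1,L2,L3,L4,L5] — begin 0,0,0
L1 α=1/2: [215/2, 201/2, 123/2]
L2 α=1/4: [955/8, 767/8, 791/8]
L3 α=3/4: [5875/32, 791/32, 4487/32]
L4 α=6/7: [27955/224, 18647/224, 5063/224]
L5 α=2/5: [125081/1120, 82373/1120, 118677/1120]
= [112, 74, 106]

query (2,1) [L1,L2,L3,L4] — begin 0,0,0
+L1 (α=0) → [0, 0, 0]
+L2 (α=1/2) → [125, 95, 70]
+L3 (α=1/2) → [171/2, 143, 152]
+L4 (α=1/4) → [859/8, 311/2, 571/4]
= [107, 156, 143]

(0,0) stack=L1,L2,L3; from [0,0,0]:
+L1 (α=3/7) → [579/7, 6/7, 192/7]
+L2 (α=1) → [144, 149, 169]
+L3 (α=2/3) → [218/3, 103, 359/3]
→ [73, 103, 120]

query (1,1) [L1,L2] — begin 0,0,0
L1 α=1/3: [11, 41/3, 25/3]
L2 α=1/7: [110/7, 253/7, 9]
→ [16, 36, 9]

(3,0) stack=L1,L2; from [0,0,0]:
after L1 α=1/4: [213/4, 23/4, 91/2]
after L2 α=3/4: [2517/16, 1919/16, 955/8]
→ [157, 120, 119]

query (0,1) [L1,L2,L6] — begin 0,0,0
L1 α=1/2: [137/2, 56, 205/2]
L2 α=1/2: [645/4, 90, 293/4]
L6 α=1/2: [1365/8, 113, 889/8]
rounded: [171, 113, 111]

at x=1,y=1 over L1,L2,L6:
L1 α=1/3: [11, 41/3, 25/3]
L2 α=1/7: [110/7, 253/7, 9]
L6 α=1/2: [145/14, 921/7, 122]
→ [10, 132, 122]

query (3,1) [L1,L2,L6] — begin 0,0,0
L1 α=2/7: [194/7, 30/7, 326/7]
L2 α=2/3: [494/7, 2774/21, 1726/21]
L6 α=2/3: [3350/21, 5000/63, 10252/63]
rounded: [160, 79, 163]


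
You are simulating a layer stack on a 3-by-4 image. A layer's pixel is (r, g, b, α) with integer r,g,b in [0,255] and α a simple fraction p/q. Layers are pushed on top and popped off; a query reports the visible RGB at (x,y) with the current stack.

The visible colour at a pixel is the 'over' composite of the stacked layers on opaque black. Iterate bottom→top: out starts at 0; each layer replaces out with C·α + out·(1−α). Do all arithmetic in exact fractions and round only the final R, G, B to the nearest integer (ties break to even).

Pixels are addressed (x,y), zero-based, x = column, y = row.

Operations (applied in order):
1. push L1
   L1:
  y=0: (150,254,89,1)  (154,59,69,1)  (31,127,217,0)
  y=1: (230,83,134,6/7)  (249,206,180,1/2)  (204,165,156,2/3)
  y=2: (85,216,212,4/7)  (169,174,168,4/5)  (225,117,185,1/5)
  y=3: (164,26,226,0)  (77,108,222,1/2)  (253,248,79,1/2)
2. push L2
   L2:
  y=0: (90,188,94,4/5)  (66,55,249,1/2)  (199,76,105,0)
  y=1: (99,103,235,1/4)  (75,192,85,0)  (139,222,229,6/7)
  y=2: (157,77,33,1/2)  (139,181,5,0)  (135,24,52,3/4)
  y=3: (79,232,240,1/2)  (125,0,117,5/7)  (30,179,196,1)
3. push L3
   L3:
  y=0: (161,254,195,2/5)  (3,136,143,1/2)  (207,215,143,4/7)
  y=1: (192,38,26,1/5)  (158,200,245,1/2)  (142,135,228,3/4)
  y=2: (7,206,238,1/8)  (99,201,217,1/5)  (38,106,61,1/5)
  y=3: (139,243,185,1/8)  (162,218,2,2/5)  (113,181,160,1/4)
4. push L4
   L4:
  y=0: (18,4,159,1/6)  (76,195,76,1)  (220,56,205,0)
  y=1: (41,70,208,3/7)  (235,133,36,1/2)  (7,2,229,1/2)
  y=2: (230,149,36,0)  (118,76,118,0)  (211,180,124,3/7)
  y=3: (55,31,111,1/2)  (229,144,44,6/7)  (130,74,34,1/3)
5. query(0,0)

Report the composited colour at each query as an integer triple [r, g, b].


(0,0) stack=L1,L2,L3,L4; from [0,0,0]:
L1 α=1: [150, 254, 89]
L2 α=4/5: [102, 1006/5, 93]
L3 α=2/5: [628/5, 5558/25, 669/5]
L4 α=1/6: [323/3, 2789/15, 138]
= [108, 186, 138]


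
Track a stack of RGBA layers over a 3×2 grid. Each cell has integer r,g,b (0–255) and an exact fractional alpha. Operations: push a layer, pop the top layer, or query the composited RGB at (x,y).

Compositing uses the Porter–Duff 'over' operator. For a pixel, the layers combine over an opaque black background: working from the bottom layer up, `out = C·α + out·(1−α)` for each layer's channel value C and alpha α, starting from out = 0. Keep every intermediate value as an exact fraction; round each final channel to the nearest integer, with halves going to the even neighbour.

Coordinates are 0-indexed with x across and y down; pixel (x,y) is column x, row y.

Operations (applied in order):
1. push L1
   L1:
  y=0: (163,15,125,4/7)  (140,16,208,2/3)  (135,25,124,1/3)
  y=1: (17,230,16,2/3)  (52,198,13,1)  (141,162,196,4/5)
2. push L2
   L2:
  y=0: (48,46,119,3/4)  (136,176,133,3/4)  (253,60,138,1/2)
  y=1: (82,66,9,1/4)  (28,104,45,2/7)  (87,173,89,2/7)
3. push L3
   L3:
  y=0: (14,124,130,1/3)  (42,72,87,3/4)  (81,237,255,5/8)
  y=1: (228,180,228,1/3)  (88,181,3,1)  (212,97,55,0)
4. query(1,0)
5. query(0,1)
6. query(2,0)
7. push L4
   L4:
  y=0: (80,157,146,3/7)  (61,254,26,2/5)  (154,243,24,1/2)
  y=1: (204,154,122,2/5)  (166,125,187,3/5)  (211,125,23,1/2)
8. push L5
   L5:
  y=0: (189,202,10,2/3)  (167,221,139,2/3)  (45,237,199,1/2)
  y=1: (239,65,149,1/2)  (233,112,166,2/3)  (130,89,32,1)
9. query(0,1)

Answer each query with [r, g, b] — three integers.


query (1,0) [L1,L2,L3] — begin 0,0,0
after L1 α=2/3: [280/3, 32/3, 416/3]
after L2 α=3/4: [376/3, 404/3, 1613/12]
after L3 α=3/4: [377/6, 263/3, 4745/48]
= [63, 88, 99]

query (0,1) [L1,L2,L3] — begin 0,0,0
after L1 α=2/3: [34/3, 460/3, 32/3]
after L2 α=1/4: [29, 263/2, 41/4]
after L3 α=1/3: [286/3, 443/3, 497/6]
rounded: [95, 148, 83]

(2,0) stack=L1,L2,L3; from [0,0,0]:
after L1 α=1/3: [45, 25/3, 124/3]
after L2 α=1/2: [149, 205/6, 269/3]
after L3 α=5/8: [213/2, 2575/16, 193]
→ [106, 161, 193]

query (0,1) [L1,L2,L3,L4,L5] — begin 0,0,0
after L1 α=2/3: [34/3, 460/3, 32/3]
after L2 α=1/4: [29, 263/2, 41/4]
after L3 α=1/3: [286/3, 443/3, 497/6]
after L4 α=2/5: [694/5, 751/5, 197/2]
after L5 α=1/2: [1889/10, 538/5, 495/4]
→ [189, 108, 124]


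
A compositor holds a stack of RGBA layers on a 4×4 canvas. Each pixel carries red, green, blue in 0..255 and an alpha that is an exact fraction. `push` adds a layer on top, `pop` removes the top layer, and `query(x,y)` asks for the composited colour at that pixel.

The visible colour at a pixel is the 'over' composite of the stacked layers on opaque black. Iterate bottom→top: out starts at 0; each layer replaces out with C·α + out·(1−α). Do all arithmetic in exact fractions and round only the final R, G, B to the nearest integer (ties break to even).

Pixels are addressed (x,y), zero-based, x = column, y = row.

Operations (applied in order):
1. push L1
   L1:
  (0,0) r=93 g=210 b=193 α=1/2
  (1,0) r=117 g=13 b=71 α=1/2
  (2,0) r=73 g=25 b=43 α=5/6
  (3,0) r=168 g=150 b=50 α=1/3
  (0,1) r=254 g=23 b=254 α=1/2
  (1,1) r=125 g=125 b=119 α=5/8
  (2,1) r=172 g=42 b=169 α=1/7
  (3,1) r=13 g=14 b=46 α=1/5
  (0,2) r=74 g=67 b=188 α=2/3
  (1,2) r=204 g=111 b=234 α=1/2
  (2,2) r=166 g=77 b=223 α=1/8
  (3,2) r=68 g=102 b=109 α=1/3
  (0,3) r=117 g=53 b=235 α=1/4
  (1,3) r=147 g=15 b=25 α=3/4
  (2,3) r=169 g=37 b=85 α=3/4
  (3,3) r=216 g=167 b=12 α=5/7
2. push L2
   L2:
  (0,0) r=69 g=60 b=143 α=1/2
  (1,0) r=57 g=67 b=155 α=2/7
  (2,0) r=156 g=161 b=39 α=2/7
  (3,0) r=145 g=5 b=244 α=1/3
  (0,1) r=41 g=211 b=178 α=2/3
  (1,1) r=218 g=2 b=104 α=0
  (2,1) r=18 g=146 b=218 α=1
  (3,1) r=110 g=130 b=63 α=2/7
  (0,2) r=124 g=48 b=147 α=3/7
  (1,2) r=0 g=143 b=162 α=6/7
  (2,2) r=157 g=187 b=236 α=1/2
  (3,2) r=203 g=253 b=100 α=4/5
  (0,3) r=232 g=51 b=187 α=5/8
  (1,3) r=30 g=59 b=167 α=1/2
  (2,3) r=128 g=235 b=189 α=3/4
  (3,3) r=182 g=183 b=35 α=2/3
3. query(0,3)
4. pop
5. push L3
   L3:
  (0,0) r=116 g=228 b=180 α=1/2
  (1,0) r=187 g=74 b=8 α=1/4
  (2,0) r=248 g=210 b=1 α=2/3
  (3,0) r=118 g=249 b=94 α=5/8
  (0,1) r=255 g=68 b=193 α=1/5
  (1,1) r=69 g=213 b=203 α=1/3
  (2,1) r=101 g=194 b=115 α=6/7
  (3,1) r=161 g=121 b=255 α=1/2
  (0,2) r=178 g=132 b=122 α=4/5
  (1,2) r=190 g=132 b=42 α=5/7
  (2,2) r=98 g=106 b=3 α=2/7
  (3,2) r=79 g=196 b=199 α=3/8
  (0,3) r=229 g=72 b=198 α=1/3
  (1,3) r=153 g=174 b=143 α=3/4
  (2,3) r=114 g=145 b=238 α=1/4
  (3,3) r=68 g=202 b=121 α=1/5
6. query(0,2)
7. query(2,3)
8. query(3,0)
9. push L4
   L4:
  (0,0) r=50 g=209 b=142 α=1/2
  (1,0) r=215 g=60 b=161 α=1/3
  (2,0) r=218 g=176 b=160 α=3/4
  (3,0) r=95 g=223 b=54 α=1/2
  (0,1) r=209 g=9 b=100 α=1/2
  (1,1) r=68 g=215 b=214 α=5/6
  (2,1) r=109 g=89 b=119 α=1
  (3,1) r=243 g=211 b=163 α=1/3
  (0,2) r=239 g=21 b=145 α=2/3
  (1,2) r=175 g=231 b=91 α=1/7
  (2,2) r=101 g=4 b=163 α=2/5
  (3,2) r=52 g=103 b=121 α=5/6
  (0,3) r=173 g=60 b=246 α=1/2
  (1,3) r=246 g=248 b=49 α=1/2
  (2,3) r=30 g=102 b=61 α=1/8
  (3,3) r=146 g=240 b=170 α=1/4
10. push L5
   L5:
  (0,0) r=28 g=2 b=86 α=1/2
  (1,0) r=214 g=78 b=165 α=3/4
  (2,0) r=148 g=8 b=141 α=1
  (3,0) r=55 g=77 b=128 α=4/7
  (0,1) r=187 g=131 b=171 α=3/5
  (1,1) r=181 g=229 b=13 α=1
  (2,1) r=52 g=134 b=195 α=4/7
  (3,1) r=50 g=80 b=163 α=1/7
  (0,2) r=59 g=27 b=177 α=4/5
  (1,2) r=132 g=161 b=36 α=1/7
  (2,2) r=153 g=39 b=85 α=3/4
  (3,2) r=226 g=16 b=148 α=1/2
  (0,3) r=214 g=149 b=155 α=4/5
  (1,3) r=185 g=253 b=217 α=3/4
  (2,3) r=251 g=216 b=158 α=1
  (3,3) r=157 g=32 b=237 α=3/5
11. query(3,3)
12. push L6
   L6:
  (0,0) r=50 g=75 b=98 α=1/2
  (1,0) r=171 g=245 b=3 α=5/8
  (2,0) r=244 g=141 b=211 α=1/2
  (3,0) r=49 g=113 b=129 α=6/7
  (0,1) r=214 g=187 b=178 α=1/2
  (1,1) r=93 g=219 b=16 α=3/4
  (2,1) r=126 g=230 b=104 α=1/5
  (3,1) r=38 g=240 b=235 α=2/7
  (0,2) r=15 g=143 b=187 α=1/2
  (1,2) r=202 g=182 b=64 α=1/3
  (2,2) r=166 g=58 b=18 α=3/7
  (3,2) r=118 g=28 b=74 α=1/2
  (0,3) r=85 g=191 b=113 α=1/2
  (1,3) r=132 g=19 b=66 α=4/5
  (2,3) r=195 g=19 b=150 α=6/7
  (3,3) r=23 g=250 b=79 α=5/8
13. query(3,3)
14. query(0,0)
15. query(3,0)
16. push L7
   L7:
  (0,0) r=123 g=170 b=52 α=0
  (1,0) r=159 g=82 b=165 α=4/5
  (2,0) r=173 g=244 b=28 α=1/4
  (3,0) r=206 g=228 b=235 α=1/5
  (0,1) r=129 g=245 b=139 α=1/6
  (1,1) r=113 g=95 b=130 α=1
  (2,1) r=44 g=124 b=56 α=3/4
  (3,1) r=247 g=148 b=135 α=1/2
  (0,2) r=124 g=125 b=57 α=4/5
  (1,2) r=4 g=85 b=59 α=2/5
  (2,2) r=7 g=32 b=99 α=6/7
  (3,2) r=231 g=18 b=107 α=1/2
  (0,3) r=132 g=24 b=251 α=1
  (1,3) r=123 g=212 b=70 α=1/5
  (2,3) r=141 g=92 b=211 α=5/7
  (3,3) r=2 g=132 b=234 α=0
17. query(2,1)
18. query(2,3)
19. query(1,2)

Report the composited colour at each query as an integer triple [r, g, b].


query (0,3) [L1,L2] — begin 0,0,0
+L1 (α=1/4) → [117/4, 53/4, 235/4]
+L2 (α=5/8) → [4991/32, 1179/32, 4445/32]
→ [156, 37, 139]

(0,2) stack=L1,L3; from [0,0,0]:
+L1 (α=2/3) → [148/3, 134/3, 376/3]
+L3 (α=4/5) → [2284/15, 1718/15, 368/3]
rounded: [152, 115, 123]

at x=2,y=3 over L1,L3:
L1 α=3/4: [507/4, 111/4, 255/4]
L3 α=1/4: [1977/16, 913/16, 1717/16]
= [124, 57, 107]

query (3,0) [L1,L3] — begin 0,0,0
L1 α=1/3: [56, 50, 50/3]
L3 α=5/8: [379/4, 1395/8, 65]
= [95, 174, 65]

(3,3) stack=L1,L3,L4,L5; from [0,0,0]:
after L1 α=5/7: [1080/7, 835/7, 60/7]
after L3 α=1/5: [4796/35, 4754/35, 1087/35]
after L4 α=1/4: [9749/70, 11331/70, 9211/140]
after L5 α=3/5: [26234/175, 14691/175, 58981/350]
= [150, 84, 169]

(3,3) stack=L1,L3,L4,L5,L6; from [0,0,0]:
+L1 (α=5/7) → [1080/7, 835/7, 60/7]
+L3 (α=1/5) → [4796/35, 4754/35, 1087/35]
+L4 (α=1/4) → [9749/70, 11331/70, 9211/140]
+L5 (α=3/5) → [26234/175, 14691/175, 58981/350]
+L6 (α=5/8) → [98827/1400, 262823/1400, 315193/2800]
→ [71, 188, 113]

query (0,0) [L1,L3,L4,L5,L6] — begin 0,0,0
L1 α=1/2: [93/2, 105, 193/2]
L3 α=1/2: [325/4, 333/2, 553/4]
L4 α=1/2: [525/8, 751/4, 1121/8]
L5 α=1/2: [749/16, 759/8, 1809/16]
L6 α=1/2: [1549/32, 1359/16, 3377/32]
→ [48, 85, 106]

(3,0) stack=L1,L3,L4,L5,L6; from [0,0,0]:
+L1 (α=1/3) → [56, 50, 50/3]
+L3 (α=5/8) → [379/4, 1395/8, 65]
+L4 (α=1/2) → [759/8, 3179/16, 119/2]
+L5 (α=4/7) → [4037/56, 14465/112, 1381/14]
+L6 (α=6/7) → [20501/392, 90401/784, 12217/98]
= [52, 115, 125]

(2,1) stack=L1,L3,L4,L5,L6,L7; from [0,0,0]:
L1 α=1/7: [172/7, 6, 169/7]
L3 α=6/7: [4414/49, 1170/7, 4999/49]
L4 α=1: [109, 89, 119]
L5 α=4/7: [535/7, 803/7, 1137/7]
L6 α=1/5: [3022/35, 4822/35, 5276/35]
L7 α=3/4: [3821/70, 8921/70, 2789/35]
= [55, 127, 80]

query (2,3) [L1,L3,L4,L5,L6,L7] — begin 0,0,0
+L1 (α=3/4) → [507/4, 111/4, 255/4]
+L3 (α=1/4) → [1977/16, 913/16, 1717/16]
+L4 (α=1/8) → [14319/128, 8023/128, 12995/128]
+L5 (α=1) → [251, 216, 158]
+L6 (α=6/7) → [203, 330/7, 1058/7]
+L7 (α=5/7) → [1111/7, 3880/49, 9501/49]
→ [159, 79, 194]

at x=1,y=2 over L1,L3,L4,L5,L6,L7:
+L1 (α=1/2) → [102, 111/2, 117]
+L3 (α=5/7) → [1154/7, 771/7, 444/7]
+L4 (α=1/7) → [8149/49, 6243/49, 3301/49]
+L5 (α=1/7) → [55362/343, 45347/343, 21570/343]
+L6 (α=1/3) → [180010/1029, 51040/343, 65092/1029]
+L7 (α=2/5) → [182754/1715, 42286/343, 105566/1715]
rounded: [107, 123, 62]


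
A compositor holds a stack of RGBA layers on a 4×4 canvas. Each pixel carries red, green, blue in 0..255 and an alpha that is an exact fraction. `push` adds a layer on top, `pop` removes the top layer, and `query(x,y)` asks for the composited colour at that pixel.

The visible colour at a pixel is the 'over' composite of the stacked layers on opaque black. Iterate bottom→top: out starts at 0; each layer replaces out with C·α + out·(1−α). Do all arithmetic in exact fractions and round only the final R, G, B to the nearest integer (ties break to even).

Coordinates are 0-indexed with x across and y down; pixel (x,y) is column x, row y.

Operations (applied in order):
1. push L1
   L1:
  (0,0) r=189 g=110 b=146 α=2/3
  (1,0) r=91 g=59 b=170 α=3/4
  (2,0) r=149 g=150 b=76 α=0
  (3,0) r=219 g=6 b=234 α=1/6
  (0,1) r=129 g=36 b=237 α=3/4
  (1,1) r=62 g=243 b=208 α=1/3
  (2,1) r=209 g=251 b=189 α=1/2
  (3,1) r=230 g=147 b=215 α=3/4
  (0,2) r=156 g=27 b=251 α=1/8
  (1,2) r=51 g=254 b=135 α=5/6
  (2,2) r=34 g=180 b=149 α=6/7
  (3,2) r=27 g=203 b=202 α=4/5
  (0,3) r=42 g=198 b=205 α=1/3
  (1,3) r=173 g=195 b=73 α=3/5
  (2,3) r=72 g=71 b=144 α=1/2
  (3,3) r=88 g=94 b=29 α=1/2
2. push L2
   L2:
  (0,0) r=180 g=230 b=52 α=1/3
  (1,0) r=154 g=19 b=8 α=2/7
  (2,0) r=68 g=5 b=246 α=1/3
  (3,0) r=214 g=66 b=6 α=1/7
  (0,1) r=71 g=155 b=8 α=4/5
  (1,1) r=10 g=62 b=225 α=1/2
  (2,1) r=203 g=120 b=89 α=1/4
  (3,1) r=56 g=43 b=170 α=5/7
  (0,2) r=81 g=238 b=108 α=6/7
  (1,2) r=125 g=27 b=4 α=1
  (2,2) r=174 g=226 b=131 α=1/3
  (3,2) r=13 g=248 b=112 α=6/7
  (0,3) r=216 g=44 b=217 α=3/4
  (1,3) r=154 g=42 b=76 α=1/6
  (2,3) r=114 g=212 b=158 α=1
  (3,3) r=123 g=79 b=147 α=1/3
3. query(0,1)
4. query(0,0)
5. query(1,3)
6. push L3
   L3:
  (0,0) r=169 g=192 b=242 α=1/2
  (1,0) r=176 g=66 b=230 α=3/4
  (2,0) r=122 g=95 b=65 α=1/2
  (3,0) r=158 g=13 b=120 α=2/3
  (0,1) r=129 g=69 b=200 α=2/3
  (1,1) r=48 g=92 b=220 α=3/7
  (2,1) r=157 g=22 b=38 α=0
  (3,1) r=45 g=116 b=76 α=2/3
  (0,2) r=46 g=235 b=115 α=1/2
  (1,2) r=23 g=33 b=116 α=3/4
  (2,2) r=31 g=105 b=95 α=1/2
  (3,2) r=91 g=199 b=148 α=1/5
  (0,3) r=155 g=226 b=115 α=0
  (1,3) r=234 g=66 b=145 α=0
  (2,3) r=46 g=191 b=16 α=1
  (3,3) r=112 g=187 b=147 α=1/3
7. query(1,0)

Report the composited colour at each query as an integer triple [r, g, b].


(0,1) stack=L1,L2; from [0,0,0]:
after L1 α=3/4: [387/4, 27, 711/4]
after L2 α=4/5: [1523/20, 647/5, 839/20]
→ [76, 129, 42]

(0,0) stack=L1,L2; from [0,0,0]:
+L1 (α=2/3) → [126, 220/3, 292/3]
+L2 (α=1/3) → [144, 1130/9, 740/9]
= [144, 126, 82]

at x=1,y=3 over L1,L2:
after L1 α=3/5: [519/5, 117, 219/5]
after L2 α=1/6: [673/6, 209/2, 295/6]
= [112, 104, 49]

at x=1,y=0 over L1,L2,L3:
after L1 α=3/4: [273/4, 177/4, 255/2]
after L2 α=2/7: [371/4, 1037/28, 1307/14]
after L3 α=3/4: [2483/16, 6581/112, 10967/56]
rounded: [155, 59, 196]


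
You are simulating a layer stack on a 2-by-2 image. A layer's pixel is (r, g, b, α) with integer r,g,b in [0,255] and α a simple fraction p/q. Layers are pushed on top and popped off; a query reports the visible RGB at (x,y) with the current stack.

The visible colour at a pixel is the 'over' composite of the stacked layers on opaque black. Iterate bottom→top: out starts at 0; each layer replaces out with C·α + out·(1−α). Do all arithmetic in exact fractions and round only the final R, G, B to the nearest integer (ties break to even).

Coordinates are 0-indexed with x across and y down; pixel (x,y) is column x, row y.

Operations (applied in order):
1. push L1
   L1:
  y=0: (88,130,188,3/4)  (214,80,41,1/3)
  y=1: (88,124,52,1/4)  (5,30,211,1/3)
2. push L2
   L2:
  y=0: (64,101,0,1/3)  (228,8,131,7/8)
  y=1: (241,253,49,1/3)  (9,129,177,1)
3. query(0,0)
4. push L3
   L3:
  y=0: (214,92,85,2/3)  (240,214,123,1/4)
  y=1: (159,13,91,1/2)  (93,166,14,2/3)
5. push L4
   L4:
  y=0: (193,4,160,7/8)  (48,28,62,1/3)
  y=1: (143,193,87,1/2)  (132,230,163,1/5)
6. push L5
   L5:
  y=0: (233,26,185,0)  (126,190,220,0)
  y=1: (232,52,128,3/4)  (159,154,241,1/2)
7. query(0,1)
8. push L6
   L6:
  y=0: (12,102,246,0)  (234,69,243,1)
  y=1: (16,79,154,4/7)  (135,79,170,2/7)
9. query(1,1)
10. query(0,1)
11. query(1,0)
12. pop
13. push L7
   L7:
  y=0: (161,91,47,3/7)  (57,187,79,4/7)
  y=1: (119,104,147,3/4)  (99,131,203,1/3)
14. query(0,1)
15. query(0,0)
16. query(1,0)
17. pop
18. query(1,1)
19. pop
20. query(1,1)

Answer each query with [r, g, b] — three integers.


(0,0) stack=L1,L2; from [0,0,0]:
L1 α=3/4: [66, 195/2, 141]
L2 α=1/3: [196/3, 296/3, 94]
→ [65, 99, 94]

(0,1) stack=L1,L2,L3,L4,L5; from [0,0,0]:
after L1 α=1/4: [22, 31, 13]
after L2 α=1/3: [95, 105, 25]
after L3 α=1/2: [127, 59, 58]
after L4 α=1/2: [135, 126, 145/2]
after L5 α=3/4: [831/4, 141/2, 913/8]
rounded: [208, 70, 114]

(1,1) stack=L1,L2,L3,L4,L5,L6; from [0,0,0]:
after L1 α=1/3: [5/3, 10, 211/3]
after L2 α=1: [9, 129, 177]
after L3 α=2/3: [65, 461/3, 205/3]
after L4 α=1/5: [392/5, 2534/15, 1309/15]
after L5 α=1/2: [1187/10, 2422/15, 2462/15]
after L6 α=2/7: [1727/14, 2896/21, 3482/21]
→ [123, 138, 166]

(0,1) stack=L1,L2,L3,L4,L5,L6; from [0,0,0]:
after L1 α=1/4: [22, 31, 13]
after L2 α=1/3: [95, 105, 25]
after L3 α=1/2: [127, 59, 58]
after L4 α=1/2: [135, 126, 145/2]
after L5 α=3/4: [831/4, 141/2, 913/8]
after L6 α=4/7: [2749/28, 1055/14, 7667/56]
rounded: [98, 75, 137]

at x=1,y=0 over L1,L2,L3,L4,L5,L6:
after L1 α=1/3: [214/3, 80/3, 41/3]
after L2 α=7/8: [2501/12, 31/3, 349/3]
after L3 α=1/4: [3461/16, 245/4, 118]
after L4 α=1/3: [3845/24, 301/6, 298/3]
after L5 α=0: [3845/24, 301/6, 298/3]
after L6 α=1: [234, 69, 243]
→ [234, 69, 243]

at x=0,y=1 over L1,L2,L3,L4,L5,L7:
+L1 (α=1/4) → [22, 31, 13]
+L2 (α=1/3) → [95, 105, 25]
+L3 (α=1/2) → [127, 59, 58]
+L4 (α=1/2) → [135, 126, 145/2]
+L5 (α=3/4) → [831/4, 141/2, 913/8]
+L7 (α=3/4) → [2259/16, 765/8, 4441/32]
= [141, 96, 139]

query (0,0) [L1,L2,L3,L4,L5,L7] — begin 0,0,0
L1 α=3/4: [66, 195/2, 141]
L2 α=1/3: [196/3, 296/3, 94]
L3 α=2/3: [1480/9, 848/9, 88]
L4 α=7/8: [13639/72, 275/18, 151]
L5 α=0: [13639/72, 275/18, 151]
L7 α=3/7: [22333/126, 3007/63, 745/7]
= [177, 48, 106]

query (1,0) [L1,L2,L3,L4,L5,L7] — begin 0,0,0
L1 α=1/3: [214/3, 80/3, 41/3]
L2 α=7/8: [2501/12, 31/3, 349/3]
L3 α=1/4: [3461/16, 245/4, 118]
L4 α=1/3: [3845/24, 301/6, 298/3]
L5 α=0: [3845/24, 301/6, 298/3]
L7 α=4/7: [5669/56, 1797/14, 614/7]
→ [101, 128, 88]

query (1,1) [L1,L2,L3,L4,L5] — begin 0,0,0
after L1 α=1/3: [5/3, 10, 211/3]
after L2 α=1: [9, 129, 177]
after L3 α=2/3: [65, 461/3, 205/3]
after L4 α=1/5: [392/5, 2534/15, 1309/15]
after L5 α=1/2: [1187/10, 2422/15, 2462/15]
→ [119, 161, 164]

(1,1) stack=L1,L2,L3,L4; from [0,0,0]:
after L1 α=1/3: [5/3, 10, 211/3]
after L2 α=1: [9, 129, 177]
after L3 α=2/3: [65, 461/3, 205/3]
after L4 α=1/5: [392/5, 2534/15, 1309/15]
= [78, 169, 87]


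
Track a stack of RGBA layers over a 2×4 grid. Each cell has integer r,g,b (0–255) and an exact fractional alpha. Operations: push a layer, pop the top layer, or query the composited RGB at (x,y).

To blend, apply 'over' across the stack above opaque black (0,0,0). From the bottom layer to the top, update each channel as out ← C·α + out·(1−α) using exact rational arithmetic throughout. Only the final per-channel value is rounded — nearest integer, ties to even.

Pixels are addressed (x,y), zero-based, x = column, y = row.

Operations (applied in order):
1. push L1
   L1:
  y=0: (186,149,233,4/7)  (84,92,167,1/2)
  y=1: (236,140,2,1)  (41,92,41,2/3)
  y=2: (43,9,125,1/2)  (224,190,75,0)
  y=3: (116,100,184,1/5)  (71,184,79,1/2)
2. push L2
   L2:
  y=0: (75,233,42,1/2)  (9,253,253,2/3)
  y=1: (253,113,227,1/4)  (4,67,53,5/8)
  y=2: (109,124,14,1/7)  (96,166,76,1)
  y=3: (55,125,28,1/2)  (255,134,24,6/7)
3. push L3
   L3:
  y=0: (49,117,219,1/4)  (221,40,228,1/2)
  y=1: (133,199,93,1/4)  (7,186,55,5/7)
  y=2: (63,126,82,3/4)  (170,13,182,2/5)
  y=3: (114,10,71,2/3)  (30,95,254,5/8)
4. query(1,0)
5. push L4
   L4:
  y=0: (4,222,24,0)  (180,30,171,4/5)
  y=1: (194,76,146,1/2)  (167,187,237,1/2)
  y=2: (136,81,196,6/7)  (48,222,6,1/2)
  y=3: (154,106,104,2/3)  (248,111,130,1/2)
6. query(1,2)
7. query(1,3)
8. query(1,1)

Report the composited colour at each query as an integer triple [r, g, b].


at x=1,y=0 over L1,L2,L3:
L1 α=1/2: [42, 46, 167/2]
L2 α=2/3: [20, 184, 393/2]
L3 α=1/2: [241/2, 112, 849/4]
= [120, 112, 212]

query (1,2) [L1,L2,L3,L4] — begin 0,0,0
L1 α=0: [0, 0, 0]
L2 α=1: [96, 166, 76]
L3 α=2/5: [628/5, 524/5, 592/5]
L4 α=1/2: [434/5, 817/5, 311/5]
rounded: [87, 163, 62]

(1,3) stack=L1,L2,L3,L4; from [0,0,0]:
after L1 α=1/2: [71/2, 92, 79/2]
after L2 α=6/7: [3131/14, 128, 367/14]
after L3 α=5/8: [11493/112, 859/8, 18881/112]
after L4 α=1/2: [39269/224, 1747/16, 33441/224]
rounded: [175, 109, 149]

(1,1) stack=L1,L2,L3,L4; from [0,0,0]:
+L1 (α=2/3) → [82/3, 184/3, 82/3]
+L2 (α=5/8) → [51/4, 519/8, 347/8]
+L3 (α=5/7) → [121/14, 4239/28, 1447/28]
+L4 (α=1/2) → [2459/28, 9475/56, 8083/56]
= [88, 169, 144]


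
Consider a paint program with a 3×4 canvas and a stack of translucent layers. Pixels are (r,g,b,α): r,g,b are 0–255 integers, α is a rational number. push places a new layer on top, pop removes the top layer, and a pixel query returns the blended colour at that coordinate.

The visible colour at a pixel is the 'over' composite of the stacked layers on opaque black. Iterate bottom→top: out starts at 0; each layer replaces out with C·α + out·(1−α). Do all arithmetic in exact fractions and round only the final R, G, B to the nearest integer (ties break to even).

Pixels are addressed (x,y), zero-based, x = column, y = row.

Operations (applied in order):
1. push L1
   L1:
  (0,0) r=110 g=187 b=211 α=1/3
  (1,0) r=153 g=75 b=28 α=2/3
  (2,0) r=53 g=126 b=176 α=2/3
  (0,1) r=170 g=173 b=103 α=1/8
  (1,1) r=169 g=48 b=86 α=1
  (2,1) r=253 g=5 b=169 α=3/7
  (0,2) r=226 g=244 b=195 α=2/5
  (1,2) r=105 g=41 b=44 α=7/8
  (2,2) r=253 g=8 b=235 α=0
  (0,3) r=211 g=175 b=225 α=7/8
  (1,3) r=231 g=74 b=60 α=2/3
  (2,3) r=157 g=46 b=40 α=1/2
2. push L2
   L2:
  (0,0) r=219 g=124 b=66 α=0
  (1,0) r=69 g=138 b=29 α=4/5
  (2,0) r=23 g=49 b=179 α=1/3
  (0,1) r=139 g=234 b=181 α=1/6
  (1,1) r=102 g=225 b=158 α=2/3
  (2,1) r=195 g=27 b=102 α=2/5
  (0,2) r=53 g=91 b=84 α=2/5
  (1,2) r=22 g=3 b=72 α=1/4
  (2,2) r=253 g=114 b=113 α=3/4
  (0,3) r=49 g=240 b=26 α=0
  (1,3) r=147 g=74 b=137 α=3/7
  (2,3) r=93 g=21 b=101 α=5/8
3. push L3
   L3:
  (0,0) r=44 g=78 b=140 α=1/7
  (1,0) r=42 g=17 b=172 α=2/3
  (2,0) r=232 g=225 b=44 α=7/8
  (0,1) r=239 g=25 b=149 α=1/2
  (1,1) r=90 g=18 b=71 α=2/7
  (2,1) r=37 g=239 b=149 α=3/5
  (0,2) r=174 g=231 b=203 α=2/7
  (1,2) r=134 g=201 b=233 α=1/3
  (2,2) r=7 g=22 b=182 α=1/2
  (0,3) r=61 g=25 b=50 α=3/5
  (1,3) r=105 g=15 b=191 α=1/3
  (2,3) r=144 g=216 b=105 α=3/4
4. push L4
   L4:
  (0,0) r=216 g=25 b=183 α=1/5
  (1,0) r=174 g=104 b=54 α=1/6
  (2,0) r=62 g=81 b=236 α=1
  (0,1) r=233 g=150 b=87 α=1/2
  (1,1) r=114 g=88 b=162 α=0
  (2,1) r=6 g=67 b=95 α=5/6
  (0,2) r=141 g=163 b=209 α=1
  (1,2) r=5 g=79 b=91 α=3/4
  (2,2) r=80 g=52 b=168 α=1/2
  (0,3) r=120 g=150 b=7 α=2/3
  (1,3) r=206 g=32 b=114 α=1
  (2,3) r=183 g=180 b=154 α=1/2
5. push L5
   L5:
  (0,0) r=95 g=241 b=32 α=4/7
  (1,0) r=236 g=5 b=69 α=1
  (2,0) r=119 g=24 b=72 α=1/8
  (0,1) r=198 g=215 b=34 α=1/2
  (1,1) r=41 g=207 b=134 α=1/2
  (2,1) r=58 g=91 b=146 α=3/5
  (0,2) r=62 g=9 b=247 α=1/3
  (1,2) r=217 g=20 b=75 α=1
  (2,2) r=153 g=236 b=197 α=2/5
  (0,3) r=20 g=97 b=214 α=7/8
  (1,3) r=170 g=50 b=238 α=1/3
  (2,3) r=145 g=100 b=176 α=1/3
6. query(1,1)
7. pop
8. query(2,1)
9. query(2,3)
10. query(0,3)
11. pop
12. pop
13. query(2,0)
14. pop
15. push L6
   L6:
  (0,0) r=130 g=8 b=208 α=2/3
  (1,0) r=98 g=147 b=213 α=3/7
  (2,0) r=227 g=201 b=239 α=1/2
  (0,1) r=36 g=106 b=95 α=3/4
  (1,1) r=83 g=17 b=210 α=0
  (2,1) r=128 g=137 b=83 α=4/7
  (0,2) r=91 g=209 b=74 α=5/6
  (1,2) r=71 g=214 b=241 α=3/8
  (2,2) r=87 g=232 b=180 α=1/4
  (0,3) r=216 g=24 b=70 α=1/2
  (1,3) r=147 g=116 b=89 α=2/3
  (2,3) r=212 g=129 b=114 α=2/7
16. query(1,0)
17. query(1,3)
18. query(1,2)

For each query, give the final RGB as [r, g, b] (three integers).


(1,1) stack=L1,L2,L3,L4,L5; from [0,0,0]:
after L1 α=1: [169, 48, 86]
after L2 α=2/3: [373/3, 166, 134]
after L3 α=2/7: [2405/21, 866/7, 116]
after L4 α=0: [2405/21, 866/7, 116]
after L5 α=1/2: [1633/21, 2315/14, 125]
rounded: [78, 165, 125]

at x=2,y=1 over L1,L2,L3,L4:
L1 α=3/7: [759/7, 15/7, 507/7]
L2 α=2/5: [5007/35, 423/35, 2949/35]
L3 α=3/5: [13899/175, 25941/175, 21543/175]
L4 α=5/6: [6383/350, 42283/525, 52334/525]
= [18, 81, 100]

query (2,3) [L1,L2,L3,L4] — begin 0,0,0
+L1 (α=1/2) → [157/2, 23, 20]
+L2 (α=5/8) → [1401/16, 87/4, 565/8]
+L3 (α=3/4) → [8313/64, 2679/16, 3085/32]
+L4 (α=1/2) → [20025/128, 5559/32, 8013/64]
→ [156, 174, 125]

query (0,3) [L1,L2,L3,L4] — begin 0,0,0
after L1 α=7/8: [1477/8, 1225/8, 1575/8]
after L2 α=0: [1477/8, 1225/8, 1575/8]
after L3 α=3/5: [2209/20, 305/4, 435/4]
after L4 α=2/3: [7009/60, 1505/12, 491/12]
rounded: [117, 125, 41]

at x=2,y=0 over L1,L2:
L1 α=2/3: [106/3, 84, 352/3]
L2 α=1/3: [281/9, 217/3, 1241/9]
rounded: [31, 72, 138]

at x=1,y=0 over L1,L6:
L1 α=2/3: [102, 50, 56/3]
L6 α=3/7: [702/7, 641/7, 2141/21]
→ [100, 92, 102]

query (1,3) [L1,L6] — begin 0,0,0
+L1 (α=2/3) → [154, 148/3, 40]
+L6 (α=2/3) → [448/3, 844/9, 218/3]
→ [149, 94, 73]

(1,2) stack=L1,L6; from [0,0,0]:
L1 α=7/8: [735/8, 287/8, 77/2]
L6 α=3/8: [5379/64, 6571/64, 1831/16]
→ [84, 103, 114]
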